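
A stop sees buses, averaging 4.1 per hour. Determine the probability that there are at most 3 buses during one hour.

With mean μ = 4.1 per hour,
P(N ≤ 3) = Σ_{j=0}^{3} e^(−μ) μ^j/j! ≈ 0.4142.

0.4142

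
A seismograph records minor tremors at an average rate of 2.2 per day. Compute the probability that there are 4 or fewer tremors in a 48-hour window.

0.5512

Over the interval, μ = 2.2 × 2 = 4.4 (a 48-hour window = 2 days).
P(N ≤ 4) = Σ_{j=0}^{4} e^(−μ) μ^j/j! ≈ 0.5512.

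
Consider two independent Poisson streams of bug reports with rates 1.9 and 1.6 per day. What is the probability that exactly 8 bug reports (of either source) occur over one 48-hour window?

0.1304

Independent Poisson processes superpose: combined rate λ = 1.9 + 1.6 = 3.5 per day.
Over the interval, μ = 3.5 × 2 = 7 (a 48-hour window = 2 days).
P(N = 8) = e^(−7) · 7^8/8! ≈ 0.1304.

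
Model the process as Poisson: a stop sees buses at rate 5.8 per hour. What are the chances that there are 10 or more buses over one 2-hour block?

0.7209

Over the interval, μ = 5.8 × 2 = 11.6 (a 2-hour block = 2 hours).
P(N ≥ 10) = 1 − P(N ≤ 9) = 1 − Σ_{j=0}^{9} e^(−μ) μ^j/j! ≈ 0.7209.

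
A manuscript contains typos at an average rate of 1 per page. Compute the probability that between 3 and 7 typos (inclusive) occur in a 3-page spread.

Over the interval, μ = 1 × 3 = 3 (a 3-page spread = 3 pages).
P(3 ≤ N ≤ 7) = Σ_{j=3}^{7} e^(−3) · 3^j/j! ≈ 0.5649.

0.5649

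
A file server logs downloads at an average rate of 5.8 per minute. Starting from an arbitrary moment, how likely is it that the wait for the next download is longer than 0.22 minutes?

0.2792

The wait for the next event is exponential with rate λ = 5.8 per minute.
P(T > 0.22) = e^(−λt) = e^(−5.8 × 0.22) = e^(−1.276) ≈ 0.2792.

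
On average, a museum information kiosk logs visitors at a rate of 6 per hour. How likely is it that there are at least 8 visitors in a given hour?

0.2560

With mean μ = 6 per hour,
P(N ≥ 8) = 1 − P(N ≤ 7) = 1 − Σ_{j=0}^{7} e^(−μ) μ^j/j! ≈ 0.2560.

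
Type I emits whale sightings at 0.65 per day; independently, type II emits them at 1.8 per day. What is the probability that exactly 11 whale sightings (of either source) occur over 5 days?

Independent Poisson processes superpose: combined rate λ = 0.65 + 1.8 = 2.45 per day.
Over the interval, μ = 2.45 × 5 = 12.25 (5 days).
P(N = 11) = e^(−12.25) · 12.25^11/11! ≈ 0.1117.

0.1117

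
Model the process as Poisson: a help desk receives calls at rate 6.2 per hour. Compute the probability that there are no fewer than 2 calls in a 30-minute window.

0.8153

Over the interval, μ = 6.2 × 0.5 = 3.1 (a 30-minute window = 0.5 hours).
P(N ≥ 2) = 1 − P(N ≤ 1) = 1 − Σ_{j=0}^{1} e^(−μ) μ^j/j! ≈ 0.8153.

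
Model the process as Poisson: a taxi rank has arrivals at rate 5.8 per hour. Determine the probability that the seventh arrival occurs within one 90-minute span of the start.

0.7645

Over the interval, μ = 5.8 × 1.5 = 8.7 (a 90-minute span = 1.5 hours).
The seventh arrival falls in the interval iff at least 7 events occur there: P(S_7 ≤ t) = P(N ≥ 7) = 1 − P(N ≤ 6) ≈ 0.7645.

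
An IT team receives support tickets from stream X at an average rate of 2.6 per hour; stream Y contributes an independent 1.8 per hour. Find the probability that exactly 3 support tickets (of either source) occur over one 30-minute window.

Independent Poisson processes superpose: combined rate λ = 2.6 + 1.8 = 4.4 per hour.
Over the interval, μ = 4.4 × 0.5 = 2.2 (a 30-minute window = 0.5 hours).
P(N = 3) = e^(−2.2) · 2.2^3/3! ≈ 0.1966.

0.1966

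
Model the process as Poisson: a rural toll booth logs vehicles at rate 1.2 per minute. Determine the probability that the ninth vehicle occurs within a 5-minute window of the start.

Over the interval, μ = 1.2 × 5 = 6 (a 5-minute window = 5 minutes).
The ninth arrival falls in the interval iff at least 9 events occur there: P(S_9 ≤ t) = P(N ≥ 9) = 1 − P(N ≤ 8) ≈ 0.1528.

0.1528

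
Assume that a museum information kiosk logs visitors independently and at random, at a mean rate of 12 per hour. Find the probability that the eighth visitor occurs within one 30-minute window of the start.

0.2560

Over the interval, μ = 12 × 0.5 = 6 (a 30-minute window = 0.5 hours).
The eighth arrival falls in the interval iff at least 8 events occur there: P(S_8 ≤ t) = P(N ≥ 8) = 1 − P(N ≤ 7) ≈ 0.2560.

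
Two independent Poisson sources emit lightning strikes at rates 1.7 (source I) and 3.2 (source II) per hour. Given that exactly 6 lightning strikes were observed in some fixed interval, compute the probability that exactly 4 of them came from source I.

0.0927

Given the total, each event is independently from source I with probability p = λ_I/(λ_I+λ_II) = 1.7/4.9 ≈ 0.3469.
So K ~ Binomial(6, 1.7/4.9): P(K = 4) = C(6,4) · (1.7/4.9)^4 · (3.2/4.9)^2 ≈ 0.0927.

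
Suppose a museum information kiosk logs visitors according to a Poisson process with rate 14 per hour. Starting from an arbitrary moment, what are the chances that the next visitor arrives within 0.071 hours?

Inter-arrival times are exponential with rate λ = 14 per hour.
P(T ≤ 0.071) = 1 − e^(−λt) = 1 − e^(−14 × 0.071) = 1 − e^(−0.994) ≈ 0.6299.

0.6299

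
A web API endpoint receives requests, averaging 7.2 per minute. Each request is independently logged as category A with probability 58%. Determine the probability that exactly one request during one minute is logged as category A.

0.0641

Thinning: the requests that are logged as category A themselves form a Poisson process with rate 0.58 × 7.2 = 4.176 per minute.
So μ = 4.176.
P(N = 1) = e^(−4.176) · 4.176^1/1! ≈ 0.0641.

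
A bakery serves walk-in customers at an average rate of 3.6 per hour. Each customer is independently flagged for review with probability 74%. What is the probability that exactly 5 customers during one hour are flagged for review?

0.0779

Thinning: the customers that are flagged for review themselves form a Poisson process with rate 0.74 × 3.6 = 2.664 per hour.
So μ = 2.664.
P(N = 5) = e^(−2.664) · 2.664^5/5! ≈ 0.0779.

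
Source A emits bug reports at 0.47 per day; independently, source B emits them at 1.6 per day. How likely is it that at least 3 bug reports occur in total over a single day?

Independent Poisson processes superpose: combined rate λ = 0.47 + 1.6 = 2.07 per day.
So μ = 2.07.
P(N ≥ 3) = 1 − P(N ≤ 2) ≈ 0.3423.

0.3423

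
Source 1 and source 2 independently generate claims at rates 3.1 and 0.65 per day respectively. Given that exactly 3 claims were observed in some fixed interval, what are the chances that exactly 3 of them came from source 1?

0.5649

Given the total, each event is independently from source 1 with probability p = λ_1/(λ_1+λ_2) = 3.1/3.75 ≈ 0.8267.
So K ~ Binomial(3, 3.1/3.75): P(K = 3) = C(3,3) · (3.1/3.75)^3 · (0.65/3.75)^0 ≈ 0.5649.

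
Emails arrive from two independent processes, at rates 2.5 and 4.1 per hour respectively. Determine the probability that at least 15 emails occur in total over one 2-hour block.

0.3454

Independent Poisson processes superpose: combined rate λ = 2.5 + 4.1 = 6.6 per hour.
Over the interval, μ = 6.6 × 2 = 13.2 (a 2-hour block = 2 hours).
P(N ≥ 15) = 1 − P(N ≤ 14) ≈ 0.3454.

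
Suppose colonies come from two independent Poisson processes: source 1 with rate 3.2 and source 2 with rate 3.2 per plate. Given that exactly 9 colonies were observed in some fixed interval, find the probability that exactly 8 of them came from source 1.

0.0176

Given the total, each event is independently from source 1 with probability p = λ_1/(λ_1+λ_2) = 3.2/6.4 = 0.5000.
So K ~ Binomial(9, 3.2/6.4): P(K = 8) = C(9,8) · (3.2/6.4)^8 · (3.2/6.4)^1 ≈ 0.0176.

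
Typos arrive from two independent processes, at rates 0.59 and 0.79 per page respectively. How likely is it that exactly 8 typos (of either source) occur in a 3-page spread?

Independent Poisson processes superpose: combined rate λ = 0.59 + 0.79 = 1.38 per page.
Over the interval, μ = 1.38 × 3 = 4.14 (a 3-page spread = 3 pages).
P(N = 8) = e^(−4.14) · 4.14^8/8! ≈ 0.0341.

0.0341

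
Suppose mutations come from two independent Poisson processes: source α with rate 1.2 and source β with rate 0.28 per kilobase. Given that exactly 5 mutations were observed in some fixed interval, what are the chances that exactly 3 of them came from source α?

Given the total, each event is independently from source α with probability p = λ_α/(λ_α+λ_β) = 1.2/1.48 ≈ 0.8108.
So K ~ Binomial(5, 1.2/1.48): P(K = 3) = C(5,3) · (1.2/1.48)^3 · (0.28/1.48)^2 ≈ 0.1908.

0.1908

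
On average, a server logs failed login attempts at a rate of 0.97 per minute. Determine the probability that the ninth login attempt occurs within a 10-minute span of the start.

0.6324

Over the interval, μ = 0.97 × 10 = 9.7 (a 10-minute span = 10 minutes).
The ninth arrival falls in the interval iff at least 9 events occur there: P(S_9 ≤ t) = P(N ≥ 9) = 1 − P(N ≤ 8) ≈ 0.6324.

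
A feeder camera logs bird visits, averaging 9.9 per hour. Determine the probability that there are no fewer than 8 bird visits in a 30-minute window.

Over the interval, μ = 9.9 × 0.5 = 4.95 (a 30-minute window = 0.5 hours).
P(N ≥ 8) = 1 − P(N ≤ 7) = 1 − Σ_{j=0}^{7} e^(−μ) μ^j/j! ≈ 0.1282.

0.1282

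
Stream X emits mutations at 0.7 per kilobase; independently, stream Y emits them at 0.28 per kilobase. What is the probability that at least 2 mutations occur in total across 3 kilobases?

0.7917

Independent Poisson processes superpose: combined rate λ = 0.7 + 0.28 = 0.98 per kilobase.
Over the interval, μ = 0.98 × 3 = 2.94 (3 kilobases).
P(N ≥ 2) = 1 − P(N ≤ 1) ≈ 0.7917.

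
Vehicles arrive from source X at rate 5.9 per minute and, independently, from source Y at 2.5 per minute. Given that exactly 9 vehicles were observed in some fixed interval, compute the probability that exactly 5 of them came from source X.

0.1690

Given the total, each event is independently from source X with probability p = λ_X/(λ_X+λ_Y) = 5.9/8.4 ≈ 0.7024.
So K ~ Binomial(9, 5.9/8.4): P(K = 5) = C(9,5) · (5.9/8.4)^5 · (2.5/8.4)^4 ≈ 0.1690.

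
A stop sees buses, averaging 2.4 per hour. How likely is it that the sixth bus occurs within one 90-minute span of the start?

Over the interval, μ = 2.4 × 1.5 = 3.6 (a 90-minute span = 1.5 hours).
The sixth arrival falls in the interval iff at least 6 events occur there: P(S_6 ≤ t) = P(N ≥ 6) = 1 − P(N ≤ 5) ≈ 0.1559.

0.1559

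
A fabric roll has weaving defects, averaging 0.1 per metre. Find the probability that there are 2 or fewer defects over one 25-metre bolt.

Over the interval, μ = 0.1 × 25 = 2.5 (a 25-metre bolt = 25 metres).
P(N ≤ 2) = Σ_{j=0}^{2} e^(−μ) μ^j/j! ≈ 0.5438.

0.5438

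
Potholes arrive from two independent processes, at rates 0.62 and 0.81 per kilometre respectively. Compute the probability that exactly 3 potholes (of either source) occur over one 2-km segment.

Independent Poisson processes superpose: combined rate λ = 0.62 + 0.81 = 1.43 per kilometre.
Over the interval, μ = 1.43 × 2 = 2.86 (a 2-km segment = 2 kilometres).
P(N = 3) = e^(−2.86) · 2.86^3/3! ≈ 0.2233.

0.2233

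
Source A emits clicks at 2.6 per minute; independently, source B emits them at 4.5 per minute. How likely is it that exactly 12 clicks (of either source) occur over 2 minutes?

Independent Poisson processes superpose: combined rate λ = 2.6 + 4.5 = 7.1 per minute.
Over the interval, μ = 7.1 × 2 = 14.2 (2 minutes).
P(N = 12) = e^(−14.2) · 14.2^12/12! ≈ 0.0955.

0.0955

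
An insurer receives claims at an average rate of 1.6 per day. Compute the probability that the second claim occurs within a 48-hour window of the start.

0.8288

Over the interval, μ = 1.6 × 2 = 3.2 (a 48-hour window = 2 days).
The second arrival falls in the interval iff at least 2 events occur there: P(S_2 ≤ t) = P(N ≥ 2) = 1 − P(N ≤ 1) ≈ 0.8288.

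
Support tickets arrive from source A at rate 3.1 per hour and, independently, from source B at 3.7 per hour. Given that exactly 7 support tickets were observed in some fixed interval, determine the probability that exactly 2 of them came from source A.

Given the total, each event is independently from source A with probability p = λ_A/(λ_A+λ_B) = 3.1/6.8 ≈ 0.4559.
So K ~ Binomial(7, 3.1/6.8): P(K = 2) = C(7,2) · (3.1/6.8)^2 · (3.7/6.8)^5 ≈ 0.2082.

0.2082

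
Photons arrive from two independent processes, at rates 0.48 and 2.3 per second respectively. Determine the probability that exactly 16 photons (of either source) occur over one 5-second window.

Independent Poisson processes superpose: combined rate λ = 0.48 + 2.3 = 2.78 per second.
Over the interval, μ = 2.78 × 5 = 13.9 (a 5-second window = 5 seconds).
P(N = 16) = e^(−13.9) · 13.9^16/16! ≈ 0.0853.

0.0853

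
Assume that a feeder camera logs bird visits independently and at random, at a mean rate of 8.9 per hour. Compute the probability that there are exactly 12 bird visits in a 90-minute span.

Over the interval, μ = 8.9 × 1.5 = 13.35 (a 90-minute span = 1.5 hours).
P(N = 12) = e^(−μ) μ^12/12! = e^(−13.35) · 13.35^12/479001600 ≈ 0.1066.

0.1066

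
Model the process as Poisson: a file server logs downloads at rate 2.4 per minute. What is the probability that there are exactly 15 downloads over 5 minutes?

Over the interval, μ = 2.4 × 5 = 12 (5 minutes).
P(N = 15) = e^(−μ) μ^15/15! = e^(−12) · 12^15/1307674368000 ≈ 0.0724.

0.0724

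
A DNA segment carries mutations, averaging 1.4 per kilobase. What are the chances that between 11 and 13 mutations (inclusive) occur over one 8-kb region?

Over the interval, μ = 1.4 × 8 = 11.2 (an 8-kb region = 8 kilobases).
P(11 ≤ N ≤ 13) = Σ_{j=11}^{13} e^(−11.2) · 11.2^j/j! ≈ 0.3262.

0.3262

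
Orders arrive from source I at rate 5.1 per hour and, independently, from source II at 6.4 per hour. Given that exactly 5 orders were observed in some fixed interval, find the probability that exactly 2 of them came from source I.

Given the total, each event is independently from source I with probability p = λ_I/(λ_I+λ_II) = 5.1/11.5 ≈ 0.4435.
So K ~ Binomial(5, 5.1/11.5): P(K = 2) = C(5,2) · (5.1/11.5)^2 · (6.4/11.5)^3 ≈ 0.3390.

0.3390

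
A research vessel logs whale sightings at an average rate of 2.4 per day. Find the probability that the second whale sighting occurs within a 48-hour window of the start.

Over the interval, μ = 2.4 × 2 = 4.8 (a 48-hour window = 2 days).
The second arrival falls in the interval iff at least 2 events occur there: P(S_2 ≤ t) = P(N ≥ 2) = 1 − P(N ≤ 1) ≈ 0.9523.

0.9523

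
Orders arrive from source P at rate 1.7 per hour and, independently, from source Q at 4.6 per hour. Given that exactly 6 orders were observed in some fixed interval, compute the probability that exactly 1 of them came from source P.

Given the total, each event is independently from source P with probability p = λ_P/(λ_P+λ_Q) = 1.7/6.3 ≈ 0.2698.
So K ~ Binomial(6, 1.7/6.3): P(K = 1) = C(6,1) · (1.7/6.3)^1 · (4.6/6.3)^5 ≈ 0.3360.

0.3360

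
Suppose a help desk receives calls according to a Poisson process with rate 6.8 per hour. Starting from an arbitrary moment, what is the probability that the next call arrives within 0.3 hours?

Inter-arrival times are exponential with rate λ = 6.8 per hour.
P(T ≤ 0.3) = 1 − e^(−λt) = 1 − e^(−6.8 × 0.3) = 1 − e^(−2.04) ≈ 0.8700.

0.8700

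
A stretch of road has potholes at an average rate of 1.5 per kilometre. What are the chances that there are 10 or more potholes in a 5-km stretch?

Over the interval, μ = 1.5 × 5 = 7.5 (a 5-km stretch = 5 kilometres).
P(N ≥ 10) = 1 − P(N ≤ 9) = 1 − Σ_{j=0}^{9} e^(−μ) μ^j/j! ≈ 0.2236.

0.2236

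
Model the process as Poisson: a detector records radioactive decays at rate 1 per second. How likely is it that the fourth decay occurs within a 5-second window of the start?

Over the interval, μ = 1 × 5 = 5 (a 5-second window = 5 seconds).
The fourth arrival falls in the interval iff at least 4 events occur there: P(S_4 ≤ t) = P(N ≥ 4) = 1 − P(N ≤ 3) ≈ 0.7350.

0.7350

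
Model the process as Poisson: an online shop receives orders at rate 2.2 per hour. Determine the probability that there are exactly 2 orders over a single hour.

With mean μ = 2.2 per hour,
P(N = 2) = e^(−μ) μ^2/2! = e^(−2.2) · 2.2^2/2 ≈ 0.2681.

0.2681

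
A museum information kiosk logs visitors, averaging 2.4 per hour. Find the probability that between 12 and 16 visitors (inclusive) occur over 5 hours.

Over the interval, μ = 2.4 × 5 = 12 (5 hours).
P(12 ≤ N ≤ 16) = Σ_{j=12}^{16} e^(−12) · 12^j/j! ≈ 0.4371.

0.4371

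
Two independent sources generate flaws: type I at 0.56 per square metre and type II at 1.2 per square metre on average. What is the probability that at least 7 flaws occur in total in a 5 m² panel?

0.7744

Independent Poisson processes superpose: combined rate λ = 0.56 + 1.2 = 1.76 per square metre.
Over the interval, μ = 1.76 × 5 = 8.8 (a 5 m² panel = 5 square metres).
P(N ≥ 7) = 1 − P(N ≤ 6) ≈ 0.7744.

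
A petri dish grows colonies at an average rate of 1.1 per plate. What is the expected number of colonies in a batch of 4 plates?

4.4

E[N] = λt = 1.1 × 4 = 4.4 (a batch of 4 plates = 4 plates).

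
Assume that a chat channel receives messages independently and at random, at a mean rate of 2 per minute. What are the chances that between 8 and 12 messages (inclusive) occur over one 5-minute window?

Over the interval, μ = 2 × 5 = 10 (a 5-minute window = 5 minutes).
P(8 ≤ N ≤ 12) = Σ_{j=8}^{12} e^(−10) · 10^j/j! ≈ 0.5713.

0.5713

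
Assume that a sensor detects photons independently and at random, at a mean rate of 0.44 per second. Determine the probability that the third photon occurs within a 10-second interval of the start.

0.8149

Over the interval, μ = 0.44 × 10 = 4.4 (a 10-second interval = 10 seconds).
The third arrival falls in the interval iff at least 3 events occur there: P(S_3 ≤ t) = P(N ≥ 3) = 1 − P(N ≤ 2) ≈ 0.8149.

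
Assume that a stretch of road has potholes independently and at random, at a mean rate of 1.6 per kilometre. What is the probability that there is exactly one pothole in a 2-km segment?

Over the interval, μ = 1.6 × 2 = 3.2 (a 2-km segment = 2 kilometres).
P(N = 1) = e^(−μ) μ^1/1! = e^(−3.2) · 3.2^1/1 ≈ 0.1304.

0.1304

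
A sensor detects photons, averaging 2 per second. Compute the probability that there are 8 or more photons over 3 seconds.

0.2560

Over the interval, μ = 2 × 3 = 6 (3 seconds).
P(N ≥ 8) = 1 − P(N ≤ 7) = 1 − Σ_{j=0}^{7} e^(−μ) μ^j/j! ≈ 0.2560.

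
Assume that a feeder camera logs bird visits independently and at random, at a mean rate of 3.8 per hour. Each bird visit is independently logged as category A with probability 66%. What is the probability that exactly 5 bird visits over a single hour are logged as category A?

0.0673

Thinning: the bird visits that are logged as category A themselves form a Poisson process with rate 0.66 × 3.8 = 2.508 per hour.
So μ = 2.508.
P(N = 5) = e^(−2.508) · 2.508^5/5! ≈ 0.0673.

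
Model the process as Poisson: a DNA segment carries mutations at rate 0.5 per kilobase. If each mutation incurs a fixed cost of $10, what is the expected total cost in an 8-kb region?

E[N] = 0.5 × 8 = 4 (an 8-kb region = 8 kilobases); E[cost] = 4 × $10 = $40.

$40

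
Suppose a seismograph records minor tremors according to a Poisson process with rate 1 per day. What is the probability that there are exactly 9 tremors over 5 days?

Over the interval, μ = 1 × 5 = 5 (5 days).
P(N = 9) = e^(−μ) μ^9/9! = e^(−5) · 5^9/362880 ≈ 0.0363.

0.0363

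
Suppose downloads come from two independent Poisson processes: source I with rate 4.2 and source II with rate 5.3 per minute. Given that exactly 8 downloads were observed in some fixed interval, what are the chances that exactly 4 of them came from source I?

Given the total, each event is independently from source I with probability p = λ_I/(λ_I+λ_II) = 4.2/9.5 ≈ 0.4421.
So K ~ Binomial(8, 4.2/9.5): P(K = 4) = C(8,4) · (4.2/9.5)^4 · (5.3/9.5)^4 ≈ 0.2591.

0.2591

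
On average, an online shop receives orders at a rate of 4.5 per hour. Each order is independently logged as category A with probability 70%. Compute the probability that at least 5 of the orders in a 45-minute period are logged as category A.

Thinning: the orders that are logged as category A themselves form a Poisson process with rate 0.7 × 4.5 = 3.15 per hour.
Over the interval, μ = 3.15 × 0.75 = 2.3625 (a 45-minute period = 0.75 hours).
P(N ≥ 5) = 1 − P(N ≤ 4) ≈ 0.0912.

0.0912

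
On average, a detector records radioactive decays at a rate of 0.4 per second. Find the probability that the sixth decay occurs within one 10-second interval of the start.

0.2149

Over the interval, μ = 0.4 × 10 = 4 (a 10-second interval = 10 seconds).
The sixth arrival falls in the interval iff at least 6 events occur there: P(S_6 ≤ t) = P(N ≥ 6) = 1 − P(N ≤ 5) ≈ 0.2149.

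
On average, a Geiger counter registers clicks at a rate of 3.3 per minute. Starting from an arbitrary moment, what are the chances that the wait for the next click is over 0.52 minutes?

0.1798

The wait for the next event is exponential with rate λ = 3.3 per minute.
P(T > 0.52) = e^(−λt) = e^(−3.3 × 0.52) = e^(−1.716) ≈ 0.1798.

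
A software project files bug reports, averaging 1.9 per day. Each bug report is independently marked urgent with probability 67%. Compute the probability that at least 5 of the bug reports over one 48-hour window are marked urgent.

0.1151

Thinning: the bug reports that are marked urgent themselves form a Poisson process with rate 0.67 × 1.9 = 1.273 per day.
Over the interval, μ = 1.273 × 2 = 2.546 (a 48-hour window = 2 days).
P(N ≥ 5) = 1 − P(N ≤ 4) ≈ 0.1151.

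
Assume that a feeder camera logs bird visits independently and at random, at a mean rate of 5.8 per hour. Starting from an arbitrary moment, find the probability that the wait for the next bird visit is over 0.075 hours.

0.6473

The wait for the next event is exponential with rate λ = 5.8 per hour.
P(T > 0.075) = e^(−λt) = e^(−5.8 × 0.075) = e^(−0.435) ≈ 0.6473.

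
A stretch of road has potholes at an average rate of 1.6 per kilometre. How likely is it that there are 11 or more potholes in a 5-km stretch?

Over the interval, μ = 1.6 × 5 = 8 (a 5-km stretch = 5 kilometres).
P(N ≥ 11) = 1 − P(N ≤ 10) = 1 − Σ_{j=0}^{10} e^(−μ) μ^j/j! ≈ 0.1841.

0.1841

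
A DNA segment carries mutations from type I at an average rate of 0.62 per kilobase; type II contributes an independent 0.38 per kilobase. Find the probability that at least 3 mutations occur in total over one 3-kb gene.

0.5768

Independent Poisson processes superpose: combined rate λ = 0.62 + 0.38 = 1 per kilobase.
Over the interval, μ = 1 × 3 = 3 (a 3-kb gene = 3 kilobases).
P(N ≥ 3) = 1 − P(N ≤ 2) ≈ 0.5768.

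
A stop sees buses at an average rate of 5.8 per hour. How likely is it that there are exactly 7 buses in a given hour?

With mean μ = 5.8 per hour,
P(N = 7) = e^(−μ) μ^7/7! = e^(−5.8) · 5.8^7/5040 ≈ 0.1326.

0.1326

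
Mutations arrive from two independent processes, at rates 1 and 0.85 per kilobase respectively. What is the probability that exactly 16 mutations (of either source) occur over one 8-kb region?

Independent Poisson processes superpose: combined rate λ = 1 + 0.85 = 1.85 per kilobase.
Over the interval, μ = 1.85 × 8 = 14.8 (an 8-kb region = 8 kilobases).
P(N = 16) = e^(−14.8) · 14.8^16/16! ≈ 0.0946.

0.0946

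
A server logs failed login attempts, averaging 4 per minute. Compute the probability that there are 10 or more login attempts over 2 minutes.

0.2834

Over the interval, μ = 4 × 2 = 8 (2 minutes).
P(N ≥ 10) = 1 − P(N ≤ 9) = 1 − Σ_{j=0}^{9} e^(−μ) μ^j/j! ≈ 0.2834.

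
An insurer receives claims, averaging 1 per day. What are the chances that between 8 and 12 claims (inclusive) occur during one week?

0.3743

Over the interval, μ = 1 × 7 = 7 (a week = 7 days).
P(8 ≤ N ≤ 12) = Σ_{j=8}^{12} e^(−7) · 7^j/j! ≈ 0.3743.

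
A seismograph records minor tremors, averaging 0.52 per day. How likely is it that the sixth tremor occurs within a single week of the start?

Over the interval, μ = 0.52 × 7 = 3.64 (a week = 7 days).
The sixth arrival falls in the interval iff at least 6 events occur there: P(S_6 ≤ t) = P(N ≥ 6) = 1 − P(N ≤ 5) ≈ 0.1614.

0.1614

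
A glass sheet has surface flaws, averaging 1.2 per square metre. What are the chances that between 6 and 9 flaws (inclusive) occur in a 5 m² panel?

0.4704

Over the interval, μ = 1.2 × 5 = 6 (a 5 m² panel = 5 square metres).
P(6 ≤ N ≤ 9) = Σ_{j=6}^{9} e^(−6) · 6^j/j! ≈ 0.4704.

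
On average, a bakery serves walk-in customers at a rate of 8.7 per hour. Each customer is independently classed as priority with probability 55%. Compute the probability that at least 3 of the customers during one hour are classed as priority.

0.8560

Thinning: the customers that are classed as priority themselves form a Poisson process with rate 0.55 × 8.7 = 4.785 per hour.
So μ = 4.785.
P(N ≥ 3) = 1 − P(N ≤ 2) ≈ 0.8560.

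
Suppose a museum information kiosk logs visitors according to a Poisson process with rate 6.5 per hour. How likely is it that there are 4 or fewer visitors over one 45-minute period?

Over the interval, μ = 6.5 × 0.75 = 4.875 (a 45-minute period = 0.75 hours).
P(N ≤ 4) = Σ_{j=0}^{4} e^(−μ) μ^j/j! ≈ 0.4627.

0.4627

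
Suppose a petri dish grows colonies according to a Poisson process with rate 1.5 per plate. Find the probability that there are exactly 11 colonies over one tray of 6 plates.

Over the interval, μ = 1.5 × 6 = 9 (a tray of 6 plates = 6 plates).
P(N = 11) = e^(−μ) μ^11/11! = e^(−9) · 9^11/39916800 ≈ 0.0970.

0.0970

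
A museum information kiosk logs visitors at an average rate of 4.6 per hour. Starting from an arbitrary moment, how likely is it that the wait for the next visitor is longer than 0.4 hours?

0.1588

The wait for the next event is exponential with rate λ = 4.6 per hour.
P(T > 0.4) = e^(−λt) = e^(−4.6 × 0.4) = e^(−1.84) ≈ 0.1588.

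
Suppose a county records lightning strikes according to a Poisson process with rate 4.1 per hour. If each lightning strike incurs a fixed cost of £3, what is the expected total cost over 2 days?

£590.4

E[N] = 4.1 × 48 = 196.8 (2 days = 48 hours); E[cost] = 196.8 × £3 = £590.4.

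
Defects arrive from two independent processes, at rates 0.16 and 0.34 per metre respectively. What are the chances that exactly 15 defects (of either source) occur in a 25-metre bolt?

Independent Poisson processes superpose: combined rate λ = 0.16 + 0.34 = 0.5 per metre.
Over the interval, μ = 0.5 × 25 = 12.5 (a 25-metre bolt = 25 metres).
P(N = 15) = e^(−12.5) · 12.5^15/15! ≈ 0.0810.

0.0810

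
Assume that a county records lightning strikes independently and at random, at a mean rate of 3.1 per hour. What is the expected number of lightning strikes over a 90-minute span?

E[N] = λt = 3.1 × 1.5 = 4.65 (a 90-minute span = 1.5 hours).

4.65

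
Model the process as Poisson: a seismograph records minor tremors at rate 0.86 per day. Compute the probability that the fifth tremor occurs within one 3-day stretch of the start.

0.1198

Over the interval, μ = 0.86 × 3 = 2.58 (a 3-day stretch = 3 days).
The fifth arrival falls in the interval iff at least 5 events occur there: P(S_5 ≤ t) = P(N ≥ 5) = 1 − P(N ≤ 4) ≈ 0.1198.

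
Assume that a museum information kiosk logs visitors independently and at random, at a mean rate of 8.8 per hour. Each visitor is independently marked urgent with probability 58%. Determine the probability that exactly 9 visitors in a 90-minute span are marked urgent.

Thinning: the visitors that are marked urgent themselves form a Poisson process with rate 0.58 × 8.8 = 5.104 per hour.
Over the interval, μ = 5.104 × 1.5 = 7.656 (a 90-minute span = 1.5 hours).
P(N = 9) = e^(−7.656) · 7.656^9/9! ≈ 0.1178.

0.1178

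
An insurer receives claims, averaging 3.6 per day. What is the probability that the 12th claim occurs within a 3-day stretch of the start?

0.3969

Over the interval, μ = 3.6 × 3 = 10.8 (a 3-day stretch = 3 days).
The 12th arrival falls in the interval iff at least 12 events occur there: P(S_12 ≤ t) = P(N ≥ 12) = 1 − P(N ≤ 11) ≈ 0.3969.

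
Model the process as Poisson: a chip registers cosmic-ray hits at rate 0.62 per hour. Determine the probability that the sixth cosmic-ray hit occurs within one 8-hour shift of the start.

Over the interval, μ = 0.62 × 8 = 4.96 (an 8-hour shift = 8 hours).
The sixth arrival falls in the interval iff at least 6 events occur there: P(S_6 ≤ t) = P(N ≥ 6) = 1 − P(N ≤ 5) ≈ 0.3770.

0.3770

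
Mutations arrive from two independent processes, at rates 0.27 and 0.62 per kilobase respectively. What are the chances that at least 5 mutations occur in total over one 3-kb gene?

0.1327

Independent Poisson processes superpose: combined rate λ = 0.27 + 0.62 = 0.89 per kilobase.
Over the interval, μ = 0.89 × 3 = 2.67 (a 3-kb gene = 3 kilobases).
P(N ≥ 5) = 1 − P(N ≤ 4) ≈ 0.1327.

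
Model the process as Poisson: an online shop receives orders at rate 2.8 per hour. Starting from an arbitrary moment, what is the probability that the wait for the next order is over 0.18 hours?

0.6041

The wait for the next event is exponential with rate λ = 2.8 per hour.
P(T > 0.18) = e^(−λt) = e^(−2.8 × 0.18) = e^(−0.504) ≈ 0.6041.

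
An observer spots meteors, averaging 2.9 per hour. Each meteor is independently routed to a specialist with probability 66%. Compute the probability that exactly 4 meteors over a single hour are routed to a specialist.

Thinning: the meteors that are routed to a specialist themselves form a Poisson process with rate 0.66 × 2.9 = 1.914 per hour.
So μ = 1.914.
P(N = 4) = e^(−1.914) · 1.914^4/4! ≈ 0.0825.

0.0825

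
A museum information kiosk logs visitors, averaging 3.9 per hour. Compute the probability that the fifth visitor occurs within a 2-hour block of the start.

0.8883

Over the interval, μ = 3.9 × 2 = 7.8 (a 2-hour block = 2 hours).
The fifth arrival falls in the interval iff at least 5 events occur there: P(S_5 ≤ t) = P(N ≥ 5) = 1 − P(N ≤ 4) ≈ 0.8883.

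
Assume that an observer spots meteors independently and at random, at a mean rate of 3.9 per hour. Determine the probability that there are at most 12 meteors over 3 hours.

Over the interval, μ = 3.9 × 3 = 11.7 (3 hours).
P(N ≤ 12) = Σ_{j=0}^{12} e^(−μ) μ^j/j! ≈ 0.6102.

0.6102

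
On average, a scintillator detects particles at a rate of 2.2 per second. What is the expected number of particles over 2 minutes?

E[N] = λt = 2.2 × 120 = 264 (2 minutes = 120 seconds).

264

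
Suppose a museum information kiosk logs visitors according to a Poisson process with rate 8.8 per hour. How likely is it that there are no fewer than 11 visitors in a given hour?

0.2706

With mean μ = 8.8 per hour,
P(N ≥ 11) = 1 − P(N ≤ 10) = 1 − Σ_{j=0}^{10} e^(−μ) μ^j/j! ≈ 0.2706.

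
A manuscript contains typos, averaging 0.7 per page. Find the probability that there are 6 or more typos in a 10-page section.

Over the interval, μ = 0.7 × 10 = 7 (a 10-page section = 10 pages).
P(N ≥ 6) = 1 − P(N ≤ 5) = 1 − Σ_{j=0}^{5} e^(−μ) μ^j/j! ≈ 0.6993.

0.6993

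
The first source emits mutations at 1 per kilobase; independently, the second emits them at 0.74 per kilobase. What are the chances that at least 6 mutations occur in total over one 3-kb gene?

0.4226

Independent Poisson processes superpose: combined rate λ = 1 + 0.74 = 1.74 per kilobase.
Over the interval, μ = 1.74 × 3 = 5.22 (a 3-kb gene = 3 kilobases).
P(N ≥ 6) = 1 − P(N ≤ 5) ≈ 0.4226.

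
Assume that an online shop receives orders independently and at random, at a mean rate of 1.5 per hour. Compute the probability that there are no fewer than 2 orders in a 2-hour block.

0.8009

Over the interval, μ = 1.5 × 2 = 3 (a 2-hour block = 2 hours).
P(N ≥ 2) = 1 − P(N ≤ 1) = 1 − Σ_{j=0}^{1} e^(−μ) μ^j/j! ≈ 0.8009.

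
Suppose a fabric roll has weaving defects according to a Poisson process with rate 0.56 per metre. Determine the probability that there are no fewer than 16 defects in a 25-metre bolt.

Over the interval, μ = 0.56 × 25 = 14 (a 25-metre bolt = 25 metres).
P(N ≥ 16) = 1 − P(N ≤ 15) = 1 − Σ_{j=0}^{15} e^(−μ) μ^j/j! ≈ 0.3306.

0.3306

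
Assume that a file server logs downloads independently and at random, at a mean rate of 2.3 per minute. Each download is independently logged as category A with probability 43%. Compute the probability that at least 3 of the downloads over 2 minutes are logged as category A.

0.3174

Thinning: the downloads that are logged as category A themselves form a Poisson process with rate 0.43 × 2.3 = 0.989 per minute.
Over the interval, μ = 0.989 × 2 = 1.978 (2 minutes).
P(N ≥ 3) = 1 − P(N ≤ 2) ≈ 0.3174.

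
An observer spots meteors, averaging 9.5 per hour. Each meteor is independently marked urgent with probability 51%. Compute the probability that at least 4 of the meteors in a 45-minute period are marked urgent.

0.4919

Thinning: the meteors that are marked urgent themselves form a Poisson process with rate 0.51 × 9.5 = 4.845 per hour.
Over the interval, μ = 4.845 × 0.75 = 3.63375 (a 45-minute period = 0.75 hours).
P(N ≥ 4) = 1 − P(N ≤ 3) ≈ 0.4919.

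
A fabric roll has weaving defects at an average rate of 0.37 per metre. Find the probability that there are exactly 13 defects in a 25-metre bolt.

0.0560

Over the interval, μ = 0.37 × 25 = 9.25 (a 25-metre bolt = 25 metres).
P(N = 13) = e^(−μ) μ^13/13! = e^(−9.25) · 9.25^13/6227020800 ≈ 0.0560.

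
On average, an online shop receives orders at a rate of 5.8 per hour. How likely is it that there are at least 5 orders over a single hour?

0.6873

With mean μ = 5.8 per hour,
P(N ≥ 5) = 1 − P(N ≤ 4) = 1 − Σ_{j=0}^{4} e^(−μ) μ^j/j! ≈ 0.6873.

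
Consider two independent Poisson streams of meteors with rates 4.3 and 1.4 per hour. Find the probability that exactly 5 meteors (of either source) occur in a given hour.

Independent Poisson processes superpose: combined rate λ = 4.3 + 1.4 = 5.7 per hour.
So μ = 5.7.
P(N = 5) = e^(−5.7) · 5.7^5/5! ≈ 0.1678.

0.1678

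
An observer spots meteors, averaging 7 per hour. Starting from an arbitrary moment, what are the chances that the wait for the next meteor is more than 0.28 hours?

The wait for the next event is exponential with rate λ = 7 per hour.
P(T > 0.28) = e^(−λt) = e^(−7 × 0.28) = e^(−1.96) ≈ 0.1409.

0.1409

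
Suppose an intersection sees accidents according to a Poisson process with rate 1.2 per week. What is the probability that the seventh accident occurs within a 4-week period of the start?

0.2092

Over the interval, μ = 1.2 × 4 = 4.8 (a 4-week period = 4 weeks).
The seventh arrival falls in the interval iff at least 7 events occur there: P(S_7 ≤ t) = P(N ≥ 7) = 1 − P(N ≤ 6) ≈ 0.2092.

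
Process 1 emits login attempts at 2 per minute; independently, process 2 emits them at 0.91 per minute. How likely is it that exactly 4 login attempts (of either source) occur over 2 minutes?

0.1419

Independent Poisson processes superpose: combined rate λ = 2 + 0.91 = 2.91 per minute.
Over the interval, μ = 2.91 × 2 = 5.82 (2 minutes).
P(N = 4) = e^(−5.82) · 5.82^4/4! ≈ 0.1419.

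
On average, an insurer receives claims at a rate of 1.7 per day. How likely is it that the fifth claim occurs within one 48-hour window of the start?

0.2558

Over the interval, μ = 1.7 × 2 = 3.4 (a 48-hour window = 2 days).
The fifth arrival falls in the interval iff at least 5 events occur there: P(S_5 ≤ t) = P(N ≥ 5) = 1 − P(N ≤ 4) ≈ 0.2558.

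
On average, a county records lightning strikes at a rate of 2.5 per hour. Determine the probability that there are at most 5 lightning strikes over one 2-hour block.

0.6160

Over the interval, μ = 2.5 × 2 = 5 (a 2-hour block = 2 hours).
P(N ≤ 5) = Σ_{j=0}^{5} e^(−μ) μ^j/j! ≈ 0.6160.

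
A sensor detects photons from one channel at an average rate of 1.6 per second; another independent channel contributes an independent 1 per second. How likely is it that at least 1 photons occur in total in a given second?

0.9257

Independent Poisson processes superpose: combined rate λ = 1.6 + 1 = 2.6 per second.
So μ = 2.6.
P(N ≥ 1) = 1 − P(N ≤ 0) ≈ 0.9257.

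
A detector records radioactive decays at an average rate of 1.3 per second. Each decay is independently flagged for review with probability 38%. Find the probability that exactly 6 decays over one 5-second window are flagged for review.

Thinning: the decays that are flagged for review themselves form a Poisson process with rate 0.38 × 1.3 = 0.494 per second.
Over the interval, μ = 0.494 × 5 = 2.47 (a 5-second window = 5 seconds).
P(N = 6) = e^(−2.47) · 2.47^6/6! ≈ 0.0267.

0.0267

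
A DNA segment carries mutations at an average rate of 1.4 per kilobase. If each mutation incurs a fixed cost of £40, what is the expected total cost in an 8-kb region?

E[N] = 1.4 × 8 = 11.2 (an 8-kb region = 8 kilobases); E[cost] = 11.2 × £40 = £448.

£448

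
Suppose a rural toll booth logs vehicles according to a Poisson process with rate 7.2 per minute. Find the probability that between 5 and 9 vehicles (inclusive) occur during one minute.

0.6541

With mean μ = 7.2 per minute,
P(5 ≤ N ≤ 9) = Σ_{j=5}^{9} e^(−7.2) · 7.2^j/j! ≈ 0.6541.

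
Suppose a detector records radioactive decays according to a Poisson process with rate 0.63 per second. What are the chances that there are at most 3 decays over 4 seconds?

Over the interval, μ = 0.63 × 4 = 2.52 (4 seconds).
P(N ≤ 3) = Σ_{j=0}^{3} e^(−μ) μ^j/j! ≈ 0.7533.

0.7533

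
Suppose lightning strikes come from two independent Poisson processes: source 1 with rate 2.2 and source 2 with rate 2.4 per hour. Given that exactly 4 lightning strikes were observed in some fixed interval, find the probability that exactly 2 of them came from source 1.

0.3736

Given the total, each event is independently from source 1 with probability p = λ_1/(λ_1+λ_2) = 2.2/4.6 ≈ 0.4783.
So K ~ Binomial(4, 2.2/4.6): P(K = 2) = C(4,2) · (2.2/4.6)^2 · (2.4/4.6)^2 ≈ 0.3736.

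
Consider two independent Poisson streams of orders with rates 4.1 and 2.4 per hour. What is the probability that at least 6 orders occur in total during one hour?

Independent Poisson processes superpose: combined rate λ = 4.1 + 2.4 = 6.5 per hour.
So μ = 6.5.
P(N ≥ 6) = 1 − P(N ≤ 5) ≈ 0.6310.

0.6310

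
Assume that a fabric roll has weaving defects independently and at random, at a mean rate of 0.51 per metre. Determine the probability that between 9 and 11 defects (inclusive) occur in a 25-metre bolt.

0.2673

Over the interval, μ = 0.51 × 25 = 12.75 (a 25-metre bolt = 25 metres).
P(9 ≤ N ≤ 11) = Σ_{j=9}^{11} e^(−12.75) · 12.75^j/j! ≈ 0.2673.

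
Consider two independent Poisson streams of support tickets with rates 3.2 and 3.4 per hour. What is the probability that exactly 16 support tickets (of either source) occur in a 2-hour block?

Independent Poisson processes superpose: combined rate λ = 3.2 + 3.4 = 6.6 per hour.
Over the interval, μ = 6.6 × 2 = 13.2 (a 2-hour block = 2 hours).
P(N = 16) = e^(−13.2) · 13.2^16/16! ≈ 0.0751.

0.0751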